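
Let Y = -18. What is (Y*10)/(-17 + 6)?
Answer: 180/11 ≈ 16.364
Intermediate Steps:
(Y*10)/(-17 + 6) = (-18*10)/(-17 + 6) = -180/(-11) = -180*(-1/11) = 180/11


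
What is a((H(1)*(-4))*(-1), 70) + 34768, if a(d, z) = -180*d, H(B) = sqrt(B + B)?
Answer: 34768 - 720*sqrt(2) ≈ 33750.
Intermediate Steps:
H(B) = sqrt(2)*sqrt(B) (H(B) = sqrt(2*B) = sqrt(2)*sqrt(B))
a((H(1)*(-4))*(-1), 70) + 34768 = -180*(sqrt(2)*sqrt(1))*(-4)*(-1) + 34768 = -180*(sqrt(2)*1)*(-4)*(-1) + 34768 = -180*sqrt(2)*(-4)*(-1) + 34768 = -180*(-4*sqrt(2))*(-1) + 34768 = -720*sqrt(2) + 34768 = 34768 - 720*sqrt(2)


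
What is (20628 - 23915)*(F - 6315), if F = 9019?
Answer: -8888048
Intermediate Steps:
(20628 - 23915)*(F - 6315) = (20628 - 23915)*(9019 - 6315) = -3287*2704 = -8888048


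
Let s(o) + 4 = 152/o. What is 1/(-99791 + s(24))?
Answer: -3/299366 ≈ -1.0021e-5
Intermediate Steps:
s(o) = -4 + 152/o
1/(-99791 + s(24)) = 1/(-99791 + (-4 + 152/24)) = 1/(-99791 + (-4 + 152*(1/24))) = 1/(-99791 + (-4 + 19/3)) = 1/(-99791 + 7/3) = 1/(-299366/3) = -3/299366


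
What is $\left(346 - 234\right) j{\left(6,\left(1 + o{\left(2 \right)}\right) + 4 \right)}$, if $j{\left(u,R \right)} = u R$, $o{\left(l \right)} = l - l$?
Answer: $3360$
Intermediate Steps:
$o{\left(l \right)} = 0$
$j{\left(u,R \right)} = R u$
$\left(346 - 234\right) j{\left(6,\left(1 + o{\left(2 \right)}\right) + 4 \right)} = \left(346 - 234\right) \left(\left(1 + 0\right) + 4\right) 6 = 112 \left(1 + 4\right) 6 = 112 \cdot 5 \cdot 6 = 112 \cdot 30 = 3360$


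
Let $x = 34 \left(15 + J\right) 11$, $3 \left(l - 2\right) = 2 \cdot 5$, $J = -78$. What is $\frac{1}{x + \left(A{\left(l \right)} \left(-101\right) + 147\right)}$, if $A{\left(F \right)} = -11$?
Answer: $- \frac{1}{22304} \approx -4.4835 \cdot 10^{-5}$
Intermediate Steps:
$l = \frac{16}{3}$ ($l = 2 + \frac{2 \cdot 5}{3} = 2 + \frac{1}{3} \cdot 10 = 2 + \frac{10}{3} = \frac{16}{3} \approx 5.3333$)
$x = -23562$ ($x = 34 \left(15 - 78\right) 11 = 34 \left(-63\right) 11 = \left(-2142\right) 11 = -23562$)
$\frac{1}{x + \left(A{\left(l \right)} \left(-101\right) + 147\right)} = \frac{1}{-23562 + \left(\left(-11\right) \left(-101\right) + 147\right)} = \frac{1}{-23562 + \left(1111 + 147\right)} = \frac{1}{-23562 + 1258} = \frac{1}{-22304} = - \frac{1}{22304}$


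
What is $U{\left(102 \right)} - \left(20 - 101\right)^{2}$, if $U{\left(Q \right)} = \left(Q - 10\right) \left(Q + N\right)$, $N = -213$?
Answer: $-16773$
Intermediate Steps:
$U{\left(Q \right)} = \left(-213 + Q\right) \left(-10 + Q\right)$ ($U{\left(Q \right)} = \left(Q - 10\right) \left(Q - 213\right) = \left(-10 + Q\right) \left(-213 + Q\right) = \left(-213 + Q\right) \left(-10 + Q\right)$)
$U{\left(102 \right)} - \left(20 - 101\right)^{2} = \left(2130 + 102^{2} - 22746\right) - \left(20 - 101\right)^{2} = \left(2130 + 10404 - 22746\right) - \left(-81\right)^{2} = -10212 - 6561 = -16773$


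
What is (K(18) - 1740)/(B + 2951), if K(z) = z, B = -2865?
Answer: -861/43 ≈ -20.023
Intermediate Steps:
(K(18) - 1740)/(B + 2951) = (18 - 1740)/(-2865 + 2951) = -1722/86 = -1722*1/86 = -861/43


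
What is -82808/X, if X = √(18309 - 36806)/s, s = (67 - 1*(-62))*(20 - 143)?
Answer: -1313914536*I*√18497/18497 ≈ -9.6609e+6*I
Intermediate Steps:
s = -15867 (s = (67 + 62)*(-123) = 129*(-123) = -15867)
X = -I*√18497/15867 (X = √(18309 - 36806)/(-15867) = √(-18497)*(-1/15867) = (I*√18497)*(-1/15867) = -I*√18497/15867 ≈ -0.0085715*I)
-82808/X = -82808*15867*I*√18497/18497 = -1313914536*I*√18497/18497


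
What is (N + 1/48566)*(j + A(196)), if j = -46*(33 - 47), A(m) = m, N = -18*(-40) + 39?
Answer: 2211695700/3469 ≈ 6.3756e+5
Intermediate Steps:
N = 759 (N = 720 + 39 = 759)
j = 644 (j = -46*(-14) = 644)
(N + 1/48566)*(j + A(196)) = (759 + 1/48566)*(644 + 196) = (759 + 1/48566)*840 = (36861595/48566)*840 = 2211695700/3469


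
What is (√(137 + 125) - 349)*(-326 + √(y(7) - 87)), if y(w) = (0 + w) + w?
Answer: (326 - I*√73)*(349 - √262) ≈ 1.085e+5 - 2843.6*I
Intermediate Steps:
y(w) = 2*w (y(w) = w + w = 2*w)
(√(137 + 125) - 349)*(-326 + √(y(7) - 87)) = (√(137 + 125) - 349)*(-326 + √(2*7 - 87)) = (√262 - 349)*(-326 + √(14 - 87)) = (-349 + √262)*(-326 + √(-73)) = (-349 + √262)*(-326 + I*√73)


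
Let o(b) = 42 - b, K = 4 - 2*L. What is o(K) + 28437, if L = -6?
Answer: 28463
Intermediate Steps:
K = 16 (K = 4 - 2*(-6) = 4 + 12 = 16)
o(K) + 28437 = (42 - 1*16) + 28437 = (42 - 16) + 28437 = 26 + 28437 = 28463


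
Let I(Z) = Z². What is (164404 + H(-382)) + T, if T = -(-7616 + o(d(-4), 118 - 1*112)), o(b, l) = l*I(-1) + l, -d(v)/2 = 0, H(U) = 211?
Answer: 172219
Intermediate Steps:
d(v) = 0 (d(v) = -2*0 = 0)
o(b, l) = 2*l (o(b, l) = l*(-1)² + l = l*1 + l = l + l = 2*l)
T = 7604 (T = -(-7616 + 2*(118 - 1*112)) = -(-7616 + 2*(118 - 112)) = -(-7616 + 2*6) = -(-7616 + 12) = -1*(-7604) = 7604)
(164404 + H(-382)) + T = (164404 + 211) + 7604 = 164615 + 7604 = 172219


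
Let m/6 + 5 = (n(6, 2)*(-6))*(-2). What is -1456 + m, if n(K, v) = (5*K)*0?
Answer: -1486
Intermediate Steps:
n(K, v) = 0
m = -30 (m = -30 + 6*((0*(-6))*(-2)) = -30 + 6*(0*(-2)) = -30 + 6*0 = -30 + 0 = -30)
-1456 + m = -1456 - 30 = -1486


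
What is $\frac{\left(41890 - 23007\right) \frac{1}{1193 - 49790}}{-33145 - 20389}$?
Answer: $\frac{18883}{2601591798} \approx 7.2582 \cdot 10^{-6}$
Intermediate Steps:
$\frac{\left(41890 - 23007\right) \frac{1}{1193 - 49790}}{-33145 - 20389} = \frac{18883 \frac{1}{-48597}}{-33145 - 20389} = \frac{18883 \left(- \frac{1}{48597}\right)}{-53534} = \left(- \frac{18883}{48597}\right) \left(- \frac{1}{53534}\right) = \frac{18883}{2601591798}$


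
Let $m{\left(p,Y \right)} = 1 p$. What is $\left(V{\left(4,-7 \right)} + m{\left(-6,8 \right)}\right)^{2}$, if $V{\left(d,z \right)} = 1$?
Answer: $25$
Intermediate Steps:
$m{\left(p,Y \right)} = p$
$\left(V{\left(4,-7 \right)} + m{\left(-6,8 \right)}\right)^{2} = \left(1 - 6\right)^{2} = \left(-5\right)^{2} = 25$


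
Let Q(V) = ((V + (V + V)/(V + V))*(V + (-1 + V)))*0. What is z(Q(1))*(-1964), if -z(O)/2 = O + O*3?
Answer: 0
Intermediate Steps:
Q(V) = 0 (Q(V) = ((V + (2*V)/((2*V)))*(-1 + 2*V))*0 = ((V + (2*V)*(1/(2*V)))*(-1 + 2*V))*0 = ((V + 1)*(-1 + 2*V))*0 = ((1 + V)*(-1 + 2*V))*0 = 0)
z(O) = -8*O (z(O) = -2*(O + O*3) = -2*(O + 3*O) = -8*O)
z(Q(1))*(-1964) = -8*0*(-1964) = 0*(-1964) = 0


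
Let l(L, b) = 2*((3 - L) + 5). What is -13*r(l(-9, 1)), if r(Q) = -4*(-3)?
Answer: -156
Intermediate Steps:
l(L, b) = 16 - 2*L (l(L, b) = 2*(8 - L) = 16 - 2*L)
r(Q) = 12
-13*r(l(-9, 1)) = -13*12 = -156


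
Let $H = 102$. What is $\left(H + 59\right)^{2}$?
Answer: $25921$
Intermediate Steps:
$\left(H + 59\right)^{2} = \left(102 + 59\right)^{2} = 161^{2} = 25921$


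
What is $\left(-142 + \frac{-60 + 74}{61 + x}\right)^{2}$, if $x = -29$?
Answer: $\frac{5130225}{256} \approx 20040.0$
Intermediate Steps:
$\left(-142 + \frac{-60 + 74}{61 + x}\right)^{2} = \left(-142 + \frac{-60 + 74}{61 - 29}\right)^{2} = \left(-142 + \frac{14}{32}\right)^{2} = \left(-142 + 14 \cdot \frac{1}{32}\right)^{2} = \left(-142 + \frac{7}{16}\right)^{2} = \left(- \frac{2265}{16}\right)^{2} = \frac{5130225}{256}$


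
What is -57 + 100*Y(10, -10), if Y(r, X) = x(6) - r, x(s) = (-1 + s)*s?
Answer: 1943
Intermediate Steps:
x(s) = s*(-1 + s)
Y(r, X) = 30 - r (Y(r, X) = 6*(-1 + 6) - r = 6*5 - r = 30 - r)
-57 + 100*Y(10, -10) = -57 + 100*(30 - 1*10) = -57 + 100*(30 - 10) = -57 + 100*20 = -57 + 2000 = 1943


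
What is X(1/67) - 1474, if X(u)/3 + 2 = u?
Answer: -99157/67 ≈ -1480.0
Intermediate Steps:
X(u) = -6 + 3*u
X(1/67) - 1474 = (-6 + 3/67) - 1474 = -399/67 - 1474 = -99157/67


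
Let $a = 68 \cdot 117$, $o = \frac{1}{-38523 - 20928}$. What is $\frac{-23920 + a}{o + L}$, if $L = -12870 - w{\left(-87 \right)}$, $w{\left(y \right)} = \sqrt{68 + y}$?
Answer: $\frac{181542621929871111}{146357668209893065} - \frac{14105875811391 i \sqrt{19}}{146357668209893065} \approx 1.2404 - 0.00042011 i$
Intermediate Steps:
$o = - \frac{1}{59451}$ ($o = \frac{1}{-59451} = - \frac{1}{59451} \approx -1.6821 \cdot 10^{-5}$)
$a = 7956$
$L = -12870 - i \sqrt{19}$ ($L = -12870 - \sqrt{68 - 87} = -12870 - \sqrt{-19} = -12870 - i \sqrt{19} \approx -12870.0 - 4.3589 i$)
$\frac{-23920 + a}{o + L} = \frac{-23920 + 7956}{- \frac{1}{59451} - \left(12870 + i \sqrt{19}\right)} = - \frac{15964}{- \frac{765134371}{59451} - i \sqrt{19}}$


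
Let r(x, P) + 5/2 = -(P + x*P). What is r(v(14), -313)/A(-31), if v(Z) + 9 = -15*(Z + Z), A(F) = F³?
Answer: 8643/1922 ≈ 4.4969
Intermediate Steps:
v(Z) = -9 - 30*Z (v(Z) = -9 - 15*(Z + Z) = -9 - 30*Z)
r(x, P) = -5/2 - P - P*x (r(x, P) = -5/2 - (P + x*P) = -5/2 - (P + P*x) = -5/2 + (-P - P*x) = -5/2 - P - P*x)
r(v(14), -313)/A(-31) = (-5/2 - 1*(-313) - 1*(-313)*(-9 - 30*14))/((-31)³) = (-5/2 + 313 - 1*(-313)*(-9 - 420))/(-29791) = (-5/2 + 313 - 1*(-313)*(-429))*(-1/29791) = (-5/2 + 313 - 134277)*(-1/29791) = -267933/2*(-1/29791) = 8643/1922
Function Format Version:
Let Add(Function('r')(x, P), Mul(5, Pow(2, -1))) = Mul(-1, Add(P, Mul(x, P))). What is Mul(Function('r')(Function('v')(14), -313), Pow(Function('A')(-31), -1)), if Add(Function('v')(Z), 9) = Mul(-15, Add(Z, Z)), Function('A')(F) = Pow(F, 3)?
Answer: Rational(8643, 1922) ≈ 4.4969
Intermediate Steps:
Function('v')(Z) = Add(-9, Mul(-30, Z)) (Function('v')(Z) = Add(-9, Mul(-15, Add(Z, Z))) = Add(-9, Mul(-15, Mul(2, Z))) = Add(-9, Mul(-30, Z)))
Function('r')(x, P) = Add(Rational(-5, 2), Mul(-1, P), Mul(-1, P, x)) (Function('r')(x, P) = Add(Rational(-5, 2), Mul(-1, Add(P, Mul(x, P)))) = Add(Rational(-5, 2), Mul(-1, Add(P, Mul(P, x)))) = Add(Rational(-5, 2), Add(Mul(-1, P), Mul(-1, P, x))) = Add(Rational(-5, 2), Mul(-1, P), Mul(-1, P, x)))
Mul(Function('r')(Function('v')(14), -313), Pow(Function('A')(-31), -1)) = Mul(Add(Rational(-5, 2), Mul(-1, -313), Mul(-1, -313, Add(-9, Mul(-30, 14)))), Pow(Pow(-31, 3), -1)) = Mul(Add(Rational(-5, 2), 313, Mul(-1, -313, Add(-9, -420))), Pow(-29791, -1)) = Mul(Add(Rational(-5, 2), 313, Mul(-1, -313, -429)), Rational(-1, 29791)) = Mul(Add(Rational(-5, 2), 313, -134277), Rational(-1, 29791)) = Mul(Rational(-267933, 2), Rational(-1, 29791)) = Rational(8643, 1922)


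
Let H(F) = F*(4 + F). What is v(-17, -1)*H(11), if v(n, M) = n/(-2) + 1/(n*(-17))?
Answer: 810975/578 ≈ 1403.1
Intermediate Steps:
v(n, M) = -n/2 - 1/(17*n) (v(n, M) = n*(-½) - 1/17/n = -n/2 - 1/(17*n))
v(-17, -1)*H(11) = (-½*(-17) - 1/17/(-17))*(11*(4 + 11)) = (17/2 - 1/17*(-1/17))*(11*15) = (17/2 + 1/289)*165 = (4915/578)*165 = 810975/578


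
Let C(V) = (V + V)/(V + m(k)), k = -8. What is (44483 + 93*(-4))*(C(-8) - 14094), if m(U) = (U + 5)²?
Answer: -622406210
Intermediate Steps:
m(U) = (5 + U)²
C(V) = 2*V/(9 + V) (C(V) = (V + V)/(V + (5 - 8)²) = (2*V)/(V + (-3)²) = (2*V)/(V + 9) = (2*V)/(9 + V) = 2*V/(9 + V))
(44483 + 93*(-4))*(C(-8) - 14094) = (44483 + 93*(-4))*(2*(-8)/(9 - 8) - 14094) = (44483 - 372)*(2*(-8)/1 - 14094) = 44111*(2*(-8)*1 - 14094) = 44111*(-16 - 14094) = 44111*(-14110) = -622406210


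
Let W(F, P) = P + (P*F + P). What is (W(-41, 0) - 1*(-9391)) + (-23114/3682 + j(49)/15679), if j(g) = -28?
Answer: 38698618214/4123577 ≈ 9384.7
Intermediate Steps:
W(F, P) = 2*P + F*P (W(F, P) = P + (F*P + P) = P + (P + F*P) = 2*P + F*P)
(W(-41, 0) - 1*(-9391)) + (-23114/3682 + j(49)/15679) = (0*(2 - 41) - 1*(-9391)) + (-23114/3682 - 28/15679) = (0*(-39) + 9391) + (-23114*1/3682 - 28*1/15679) = (0 + 9391) + (-1651/263 - 28/15679) = 9391 - 25893393/4123577 = 38698618214/4123577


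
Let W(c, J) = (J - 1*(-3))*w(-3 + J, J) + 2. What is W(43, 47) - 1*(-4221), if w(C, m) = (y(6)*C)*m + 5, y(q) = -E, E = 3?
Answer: -305727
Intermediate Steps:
y(q) = -3 (y(q) = -1*3 = -3)
w(C, m) = 5 - 3*C*m (w(C, m) = (-3*C)*m + 5 = -3*C*m + 5 = 5 - 3*C*m)
W(c, J) = 2 + (3 + J)*(5 - 3*J*(-3 + J)) (W(c, J) = (J - 1*(-3))*(5 - 3*(-3 + J)*J) + 2 = (J + 3)*(5 - 3*J*(-3 + J)) + 2 = (3 + J)*(5 - 3*J*(-3 + J)) + 2 = 2 + (3 + J)*(5 - 3*J*(-3 + J)))
W(43, 47) - 1*(-4221) = (17 - 3*47³ + 32*47) - 1*(-4221) = (17 - 3*103823 + 1504) + 4221 = (17 - 311469 + 1504) + 4221 = -309948 + 4221 = -305727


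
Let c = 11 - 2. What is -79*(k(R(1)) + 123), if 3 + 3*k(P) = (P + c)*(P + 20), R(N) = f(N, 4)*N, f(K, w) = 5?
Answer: -56564/3 ≈ -18855.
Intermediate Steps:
c = 9
R(N) = 5*N
k(P) = -1 + (9 + P)*(20 + P)/3 (k(P) = -1 + ((P + 9)*(P + 20))/3 = -1 + ((9 + P)*(20 + P))/3 = -1 + (9 + P)*(20 + P)/3)
-79*(k(R(1)) + 123) = -79*((59 + (5*1)²/3 + 29*(5*1)/3) + 123) = -79*((59 + (⅓)*5² + (29/3)*5) + 123) = -79*((59 + (⅓)*25 + 145/3) + 123) = -79*((59 + 25/3 + 145/3) + 123) = -79*(347/3 + 123) = -79*716/3 = -56564/3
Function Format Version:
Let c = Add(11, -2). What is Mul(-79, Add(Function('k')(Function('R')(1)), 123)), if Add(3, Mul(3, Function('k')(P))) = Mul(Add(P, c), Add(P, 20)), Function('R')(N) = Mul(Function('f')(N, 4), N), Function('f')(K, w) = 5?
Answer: Rational(-56564, 3) ≈ -18855.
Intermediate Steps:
c = 9
Function('R')(N) = Mul(5, N)
Function('k')(P) = Add(-1, Mul(Rational(1, 3), Add(9, P), Add(20, P))) (Function('k')(P) = Add(-1, Mul(Rational(1, 3), Mul(Add(P, 9), Add(P, 20)))) = Add(-1, Mul(Rational(1, 3), Mul(Add(9, P), Add(20, P)))) = Add(-1, Mul(Rational(1, 3), Add(9, P), Add(20, P))))
Mul(-79, Add(Function('k')(Function('R')(1)), 123)) = Mul(-79, Add(Add(59, Mul(Rational(1, 3), Pow(Mul(5, 1), 2)), Mul(Rational(29, 3), Mul(5, 1))), 123)) = Mul(-79, Add(Add(59, Mul(Rational(1, 3), Pow(5, 2)), Mul(Rational(29, 3), 5)), 123)) = Mul(-79, Add(Add(59, Mul(Rational(1, 3), 25), Rational(145, 3)), 123)) = Mul(-79, Add(Add(59, Rational(25, 3), Rational(145, 3)), 123)) = Mul(-79, Add(Rational(347, 3), 123)) = Mul(-79, Rational(716, 3)) = Rational(-56564, 3)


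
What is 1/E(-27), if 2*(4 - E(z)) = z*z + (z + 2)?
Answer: -1/348 ≈ -0.0028736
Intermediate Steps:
E(z) = 3 - z/2 - z**2/2 (E(z) = 4 - (z*z + (z + 2))/2 = 4 - (z**2 + (2 + z))/2 = 4 - (2 + z + z**2)/2 = 4 + (-1 - z/2 - z**2/2) = 3 - z/2 - z**2/2)
1/E(-27) = 1/(3 - 1/2*(-27) - 1/2*(-27)**2) = 1/(3 + 27/2 - 1/2*729) = 1/(3 + 27/2 - 729/2) = 1/(-348) = -1/348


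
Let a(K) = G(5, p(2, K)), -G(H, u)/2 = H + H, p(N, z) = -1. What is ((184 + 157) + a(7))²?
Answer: 103041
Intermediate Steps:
G(H, u) = -4*H (G(H, u) = -2*(H + H) = -4*H)
a(K) = -20 (a(K) = -4*5 = -20)
((184 + 157) + a(7))² = ((184 + 157) - 20)² = (341 - 20)² = 321² = 103041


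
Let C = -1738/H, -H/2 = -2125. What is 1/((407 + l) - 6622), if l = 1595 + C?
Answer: -2125/9818369 ≈ -0.00021643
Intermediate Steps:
H = 4250 (H = -2*(-2125) = 4250)
C = -869/2125 (C = -1738/4250 = -1738*1/4250 = -869/2125 ≈ -0.40894)
l = 3388506/2125 (l = 1595 - 869/2125 = 3388506/2125 ≈ 1594.6)
1/((407 + l) - 6622) = 1/((407 + 3388506/2125) - 6622) = 1/(4253381/2125 - 6622) = 1/(-9818369/2125) = -2125/9818369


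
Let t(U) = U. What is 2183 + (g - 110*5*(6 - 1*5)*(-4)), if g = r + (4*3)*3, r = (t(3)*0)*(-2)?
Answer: 4419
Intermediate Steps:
r = 0 (r = (3*0)*(-2) = 0*(-2) = 0)
g = 36 (g = 0 + (4*3)*3 = 0 + 12*3 = 0 + 36 = 36)
2183 + (g - 110*5*(6 - 1*5)*(-4)) = 2183 + (36 - 110*5*(6 - 1*5)*(-4)) = 2183 + (36 - 110*5*(6 - 5)*(-4)) = 2183 + (36 - 110*5*1*(-4)) = 2183 + (36 - 550*(-4)) = 2183 + (36 - 110*(-20)) = 2183 + (36 + 2200) = 2183 + 2236 = 4419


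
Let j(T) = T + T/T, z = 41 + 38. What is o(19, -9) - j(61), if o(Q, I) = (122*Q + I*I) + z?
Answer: 2416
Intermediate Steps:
z = 79
o(Q, I) = 79 + I² + 122*Q (o(Q, I) = (122*Q + I*I) + 79 = (122*Q + I²) + 79 = (I² + 122*Q) + 79 = 79 + I² + 122*Q)
j(T) = 1 + T (j(T) = T + 1 = 1 + T)
o(19, -9) - j(61) = (79 + (-9)² + 122*19) - (1 + 61) = (79 + 81 + 2318) - 1*62 = 2478 - 62 = 2416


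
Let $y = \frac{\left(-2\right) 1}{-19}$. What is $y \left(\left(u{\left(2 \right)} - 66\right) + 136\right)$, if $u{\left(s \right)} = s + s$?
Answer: $\frac{148}{19} \approx 7.7895$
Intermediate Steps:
$u{\left(s \right)} = 2 s$
$y = \frac{2}{19}$ ($y = \left(-2\right) \left(- \frac{1}{19}\right) = \frac{2}{19} \approx 0.10526$)
$y \left(\left(u{\left(2 \right)} - 66\right) + 136\right) = \frac{2 \left(\left(2 \cdot 2 - 66\right) + 136\right)}{19} = \frac{2 \left(\left(4 - 66\right) + 136\right)}{19} = \frac{2 \left(-62 + 136\right)}{19} = \frac{2}{19} \cdot 74 = \frac{148}{19}$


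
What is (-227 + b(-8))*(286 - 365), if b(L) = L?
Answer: 18565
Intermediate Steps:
(-227 + b(-8))*(286 - 365) = (-227 - 8)*(286 - 365) = -235*(-79) = 18565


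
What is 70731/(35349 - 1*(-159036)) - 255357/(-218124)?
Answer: 2409840707/1570371620 ≈ 1.5346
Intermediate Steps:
70731/(35349 - 1*(-159036)) - 255357/(-218124) = 70731/(35349 + 159036) - 255357*(-1/218124) = 70731/194385 + 28373/24236 = 70731*(1/194385) + 28373/24236 = 23577/64795 + 28373/24236 = 2409840707/1570371620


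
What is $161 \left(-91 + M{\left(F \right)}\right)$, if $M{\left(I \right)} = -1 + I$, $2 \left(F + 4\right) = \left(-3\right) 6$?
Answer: $-16905$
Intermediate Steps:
$F = -13$ ($F = -4 + \frac{\left(-3\right) 6}{2} = -4 + \frac{1}{2} \left(-18\right) = -4 - 9 = -13$)
$161 \left(-91 + M{\left(F \right)}\right) = 161 \left(-91 - 14\right) = 161 \left(-105\right) = -16905$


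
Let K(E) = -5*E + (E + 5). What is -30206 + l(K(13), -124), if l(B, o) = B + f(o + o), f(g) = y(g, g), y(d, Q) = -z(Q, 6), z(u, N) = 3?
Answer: -30256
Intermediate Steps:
y(d, Q) = -3 (y(d, Q) = -1*3 = -3)
f(g) = -3
K(E) = 5 - 4*E (K(E) = -5*E + (5 + E) = 5 - 4*E)
l(B, o) = -3 + B (l(B, o) = B - 3 = -3 + B)
-30206 + l(K(13), -124) = -30206 + (-3 + (5 - 4*13)) = -30206 + (-3 + (5 - 52)) = -30206 + (-3 - 47) = -30206 - 50 = -30256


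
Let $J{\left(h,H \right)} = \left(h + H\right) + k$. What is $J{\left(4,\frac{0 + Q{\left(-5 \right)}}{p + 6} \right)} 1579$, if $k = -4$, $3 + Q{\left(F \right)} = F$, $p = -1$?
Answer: $- \frac{12632}{5} \approx -2526.4$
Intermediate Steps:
$Q{\left(F \right)} = -3 + F$
$J{\left(h,H \right)} = -4 + H + h$ ($J{\left(h,H \right)} = \left(h + H\right) - 4 = \left(H + h\right) - 4 = -4 + H + h$)
$J{\left(4,\frac{0 + Q{\left(-5 \right)}}{p + 6} \right)} 1579 = \left(-4 + \frac{0 - 8}{-1 + 6} + 4\right) 1579 = \left(-4 + \frac{0 - 8}{5} + 4\right) 1579 = \left(-4 - \frac{8}{5} + 4\right) 1579 = \left(- \frac{8}{5}\right) 1579 = - \frac{12632}{5}$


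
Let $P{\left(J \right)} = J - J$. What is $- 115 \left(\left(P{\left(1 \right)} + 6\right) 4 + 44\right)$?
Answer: $-7820$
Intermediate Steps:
$P{\left(J \right)} = 0$
$- 115 \left(\left(P{\left(1 \right)} + 6\right) 4 + 44\right) = - 115 \left(\left(0 + 6\right) 4 + 44\right) = - 115 \left(6 \cdot 4 + 44\right) = - 115 \left(24 + 44\right) = \left(-115\right) 68 = -7820$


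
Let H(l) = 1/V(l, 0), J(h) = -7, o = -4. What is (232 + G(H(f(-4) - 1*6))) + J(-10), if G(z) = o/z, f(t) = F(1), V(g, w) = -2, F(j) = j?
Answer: 233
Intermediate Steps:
f(t) = 1
H(l) = -½ (H(l) = 1/(-2) = 1*(-½) = -½)
G(z) = -4/z
(232 + G(H(f(-4) - 1*6))) + J(-10) = (232 - 4/(-½)) - 7 = (232 - 4*(-2)) - 7 = (232 + 8) - 7 = 240 - 7 = 233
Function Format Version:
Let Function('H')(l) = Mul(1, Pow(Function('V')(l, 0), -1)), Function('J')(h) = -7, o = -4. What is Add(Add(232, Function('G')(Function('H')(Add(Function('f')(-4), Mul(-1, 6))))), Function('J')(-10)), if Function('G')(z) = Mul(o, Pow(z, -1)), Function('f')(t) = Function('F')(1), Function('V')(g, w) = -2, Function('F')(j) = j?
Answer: 233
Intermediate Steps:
Function('f')(t) = 1
Function('H')(l) = Rational(-1, 2) (Function('H')(l) = Mul(1, Pow(-2, -1)) = Mul(1, Rational(-1, 2)) = Rational(-1, 2))
Function('G')(z) = Mul(-4, Pow(z, -1))
Add(Add(232, Function('G')(Function('H')(Add(Function('f')(-4), Mul(-1, 6))))), Function('J')(-10)) = Add(Add(232, Mul(-4, Pow(Rational(-1, 2), -1))), -7) = Add(Add(232, Mul(-4, -2)), -7) = Add(Add(232, 8), -7) = Add(240, -7) = 233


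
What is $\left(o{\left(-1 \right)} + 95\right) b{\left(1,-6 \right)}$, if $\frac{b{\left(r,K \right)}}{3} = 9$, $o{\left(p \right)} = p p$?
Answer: $2592$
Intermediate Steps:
$o{\left(p \right)} = p^{2}$
$b{\left(r,K \right)} = 27$ ($b{\left(r,K \right)} = 3 \cdot 9 = 27$)
$\left(o{\left(-1 \right)} + 95\right) b{\left(1,-6 \right)} = \left(\left(-1\right)^{2} + 95\right) 27 = \left(1 + 95\right) 27 = 96 \cdot 27 = 2592$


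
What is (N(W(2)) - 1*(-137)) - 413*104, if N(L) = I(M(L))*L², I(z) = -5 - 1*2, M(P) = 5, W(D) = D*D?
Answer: -42927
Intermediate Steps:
W(D) = D²
I(z) = -7 (I(z) = -5 - 2 = -7)
N(L) = -7*L²
(N(W(2)) - 1*(-137)) - 413*104 = (-7*(2²)² - 1*(-137)) - 413*104 = (-7*4² + 137) - 42952 = (-7*16 + 137) - 42952 = (-112 + 137) - 42952 = 25 - 42952 = -42927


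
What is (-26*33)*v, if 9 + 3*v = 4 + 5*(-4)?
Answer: 7150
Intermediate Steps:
v = -25/3 (v = -3 + (4 + 5*(-4))/3 = -3 + (4 - 20)/3 = -3 + (⅓)*(-16) = -3 - 16/3 = -25/3 ≈ -8.3333)
(-26*33)*v = -26*33*(-25/3) = -858*(-25/3) = 7150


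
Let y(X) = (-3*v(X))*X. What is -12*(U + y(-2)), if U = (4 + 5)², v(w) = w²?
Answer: -1260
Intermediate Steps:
U = 81 (U = 9² = 81)
y(X) = -3*X³ (y(X) = (-3*X²)*X = -3*X³)
-12*(U + y(-2)) = -12*(81 - 3*(-2)³) = -12*(81 - 3*(-8)) = -12*(81 + 24) = -12*105 = -1260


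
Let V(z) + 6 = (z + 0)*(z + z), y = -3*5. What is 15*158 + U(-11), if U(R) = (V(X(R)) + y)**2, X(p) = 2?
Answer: 2539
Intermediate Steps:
y = -15
V(z) = -6 + 2*z**2 (V(z) = -6 + (z + 0)*(z + z) = -6 + z*(2*z) = -6 + 2*z**2)
U(R) = 169 (U(R) = ((-6 + 2*2**2) - 15)**2 = ((-6 + 2*4) - 15)**2 = ((-6 + 8) - 15)**2 = (2 - 15)**2 = (-13)**2 = 169)
15*158 + U(-11) = 15*158 + 169 = 2370 + 169 = 2539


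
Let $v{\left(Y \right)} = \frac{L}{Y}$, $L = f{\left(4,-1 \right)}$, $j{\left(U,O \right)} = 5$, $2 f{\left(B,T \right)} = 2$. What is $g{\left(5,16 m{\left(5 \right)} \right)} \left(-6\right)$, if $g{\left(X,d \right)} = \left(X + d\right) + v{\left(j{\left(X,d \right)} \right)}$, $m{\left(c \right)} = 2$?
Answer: $- \frac{1116}{5} \approx -223.2$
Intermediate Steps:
$f{\left(B,T \right)} = 1$ ($f{\left(B,T \right)} = \frac{1}{2} \cdot 2 = 1$)
$L = 1$
$v{\left(Y \right)} = \frac{1}{Y}$ ($v{\left(Y \right)} = 1 \frac{1}{Y} = \frac{1}{Y}$)
$g{\left(X,d \right)} = \frac{1}{5} + X + d$ ($g{\left(X,d \right)} = \left(X + d\right) + \frac{1}{5} = \frac{1}{5} + X + d$)
$g{\left(5,16 m{\left(5 \right)} \right)} \left(-6\right) = \left(\frac{1}{5} + 5 + 16 \cdot 2\right) \left(-6\right) = \left(\frac{1}{5} + 5 + 32\right) \left(-6\right) = \frac{186}{5} \left(-6\right) = - \frac{1116}{5}$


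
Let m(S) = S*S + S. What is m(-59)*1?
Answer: 3422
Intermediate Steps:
m(S) = S + S**2 (m(S) = S**2 + S = S + S**2)
m(-59)*1 = -59*(1 - 59)*1 = -59*(-58)*1 = 3422*1 = 3422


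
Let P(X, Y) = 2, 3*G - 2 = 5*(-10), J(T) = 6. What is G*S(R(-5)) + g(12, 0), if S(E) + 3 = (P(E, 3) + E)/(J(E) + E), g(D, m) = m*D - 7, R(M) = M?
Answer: 89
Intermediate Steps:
G = -16 (G = ⅔ + (5*(-10))/3 = ⅔ + (⅓)*(-50) = ⅔ - 50/3 = -16)
g(D, m) = -7 + D*m (g(D, m) = D*m - 7 = -7 + D*m)
S(E) = -3 + (2 + E)/(6 + E)
G*S(R(-5)) + g(12, 0) = -32*(-8 - 1*(-5))/(6 - 5) + (-7 + 12*0) = -32*(-8 + 5)/1 + (-7 + 0) = -32*(-3) - 7 = -16*(-6) - 7 = 96 - 7 = 89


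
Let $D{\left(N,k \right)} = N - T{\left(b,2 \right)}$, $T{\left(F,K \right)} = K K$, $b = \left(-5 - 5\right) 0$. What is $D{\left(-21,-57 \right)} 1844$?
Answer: $-46100$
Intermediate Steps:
$b = 0$ ($b = \left(-10\right) 0 = 0$)
$T{\left(F,K \right)} = K^{2}$
$D{\left(N,k \right)} = -4 + N$ ($D{\left(N,k \right)} = N - 2^{2} = N - 4 = -4 + N$)
$D{\left(-21,-57 \right)} 1844 = \left(-4 - 21\right) 1844 = \left(-25\right) 1844 = -46100$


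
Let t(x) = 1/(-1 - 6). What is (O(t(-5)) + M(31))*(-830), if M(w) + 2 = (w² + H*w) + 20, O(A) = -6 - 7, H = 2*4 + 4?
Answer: -1110540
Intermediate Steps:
H = 12 (H = 8 + 4 = 12)
t(x) = -⅐ (t(x) = 1/(-7) = -⅐)
O(A) = -13
M(w) = 18 + w² + 12*w (M(w) = -2 + ((w² + 12*w) + 20) = -2 + (20 + w² + 12*w) = 18 + w² + 12*w)
(O(t(-5)) + M(31))*(-830) = (-13 + (18 + 31² + 12*31))*(-830) = (-13 + (18 + 961 + 372))*(-830) = (-13 + 1351)*(-830) = 1338*(-830) = -1110540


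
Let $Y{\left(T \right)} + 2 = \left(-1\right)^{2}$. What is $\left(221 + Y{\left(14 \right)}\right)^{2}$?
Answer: $48400$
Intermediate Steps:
$Y{\left(T \right)} = -1$ ($Y{\left(T \right)} = -2 + \left(-1\right)^{2} = -2 + 1 = -1$)
$\left(221 + Y{\left(14 \right)}\right)^{2} = \left(221 - 1\right)^{2} = 220^{2} = 48400$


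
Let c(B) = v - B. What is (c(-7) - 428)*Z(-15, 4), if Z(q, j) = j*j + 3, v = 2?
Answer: -7961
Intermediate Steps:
Z(q, j) = 3 + j² (Z(q, j) = j² + 3 = 3 + j²)
c(B) = 2 - B
(c(-7) - 428)*Z(-15, 4) = ((2 - 1*(-7)) - 428)*(3 + 4²) = ((2 + 7) - 428)*(3 + 16) = (9 - 428)*19 = -419*19 = -7961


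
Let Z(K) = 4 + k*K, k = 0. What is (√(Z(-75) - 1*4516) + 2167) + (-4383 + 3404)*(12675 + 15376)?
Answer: -27459762 + 4*I*√282 ≈ -2.746e+7 + 67.171*I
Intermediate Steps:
Z(K) = 4 (Z(K) = 4 + 0*K = 4 + 0 = 4)
(√(Z(-75) - 1*4516) + 2167) + (-4383 + 3404)*(12675 + 15376) = (√(4 - 1*4516) + 2167) + (-4383 + 3404)*(12675 + 15376) = (√(4 - 4516) + 2167) - 979*28051 = (√(-4512) + 2167) - 27461929 = (4*I*√282 + 2167) - 27461929 = (2167 + 4*I*√282) - 27461929 = -27459762 + 4*I*√282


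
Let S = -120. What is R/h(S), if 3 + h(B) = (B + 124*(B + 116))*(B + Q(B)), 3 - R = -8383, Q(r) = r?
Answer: 8386/147837 ≈ 0.056725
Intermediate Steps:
R = 8386 (R = 3 - 1*(-8383) = 3 + 8383 = 8386)
h(B) = -3 + 2*B*(14384 + 125*B) (h(B) = -3 + (B + 124*(B + 116))*(B + B) = -3 + (B + 124*(116 + B))*(2*B) = -3 + (B + (14384 + 124*B))*(2*B) = -3 + (14384 + 125*B)*(2*B) = -3 + 2*B*(14384 + 125*B))
R/h(S) = 8386/(-3 + 250*(-120)² + 28768*(-120)) = 8386/(-3 + 250*14400 - 3452160) = 8386/(-3 + 3600000 - 3452160) = 8386/147837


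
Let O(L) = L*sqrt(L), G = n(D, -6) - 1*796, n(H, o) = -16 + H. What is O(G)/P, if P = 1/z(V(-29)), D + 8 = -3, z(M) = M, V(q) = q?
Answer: 23867*I*sqrt(823) ≈ 6.847e+5*I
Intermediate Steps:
D = -11 (D = -8 - 3 = -11)
G = -823 (G = (-16 - 11) - 1*796 = -27 - 796 = -823)
O(L) = L**(3/2)
P = -1/29 (P = 1/(-29) = -1/29 ≈ -0.034483)
O(G)/P = (-823)**(3/2)/(-1/29) = -823*I*sqrt(823)*(-29) = 23867*I*sqrt(823)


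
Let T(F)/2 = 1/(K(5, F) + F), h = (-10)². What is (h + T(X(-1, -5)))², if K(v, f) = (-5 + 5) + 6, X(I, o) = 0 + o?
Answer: 10404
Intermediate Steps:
X(I, o) = o
K(v, f) = 6 (K(v, f) = 0 + 6 = 6)
h = 100
T(F) = 2/(6 + F)
(h + T(X(-1, -5)))² = (100 + 2/(6 - 5))² = (100 + 2/1)² = (100 + 2*1)² = (100 + 2)² = 102² = 10404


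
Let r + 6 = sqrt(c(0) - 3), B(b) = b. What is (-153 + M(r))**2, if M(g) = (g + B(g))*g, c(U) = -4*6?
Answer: 2673 + 19440*I*sqrt(3) ≈ 2673.0 + 33671.0*I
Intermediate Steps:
c(U) = -24
r = -6 + 3*I*sqrt(3) (r = -6 + sqrt(-24 - 3) = -6 + sqrt(-27) = -6 + 3*I*sqrt(3) ≈ -6.0 + 5.1962*I)
M(g) = 2*g**2 (M(g) = (g + g)*g = (2*g)*g = 2*g**2)
(-153 + M(r))**2 = (-153 + 2*(-6 + 3*I*sqrt(3))**2)**2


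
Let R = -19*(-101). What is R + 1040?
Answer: 2959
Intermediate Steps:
R = 1919
R + 1040 = 1919 + 1040 = 2959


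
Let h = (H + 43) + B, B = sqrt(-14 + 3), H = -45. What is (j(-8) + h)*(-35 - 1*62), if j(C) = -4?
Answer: 582 - 97*I*sqrt(11) ≈ 582.0 - 321.71*I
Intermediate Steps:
B = I*sqrt(11) (B = sqrt(-11) = I*sqrt(11) ≈ 3.3166*I)
h = -2 + I*sqrt(11) (h = (-45 + 43) + I*sqrt(11) = -2 + I*sqrt(11) ≈ -2.0 + 3.3166*I)
(j(-8) + h)*(-35 - 1*62) = (-4 + (-2 + I*sqrt(11)))*(-35 - 1*62) = (-6 + I*sqrt(11))*(-35 - 62) = (-6 + I*sqrt(11))*(-97) = 582 - 97*I*sqrt(11)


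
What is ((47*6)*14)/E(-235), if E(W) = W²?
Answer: 84/1175 ≈ 0.071489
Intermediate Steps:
((47*6)*14)/E(-235) = ((47*6)*14)/((-235)²) = (282*14)/55225 = 3948*(1/55225) = 84/1175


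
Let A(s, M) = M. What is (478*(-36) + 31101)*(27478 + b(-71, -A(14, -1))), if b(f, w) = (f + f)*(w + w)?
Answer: 377806242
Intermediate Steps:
b(f, w) = 4*f*w (b(f, w) = (2*f)*(2*w) = 4*f*w)
(478*(-36) + 31101)*(27478 + b(-71, -A(14, -1))) = (478*(-36) + 31101)*(27478 + 4*(-71)*(-1*(-1))) = (-17208 + 31101)*(27478 + 4*(-71)*1) = 13893*(27478 - 284) = 13893*27194 = 377806242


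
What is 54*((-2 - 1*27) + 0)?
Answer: -1566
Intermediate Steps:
54*((-2 - 1*27) + 0) = 54*((-2 - 27) + 0) = 54*(-29 + 0) = 54*(-29) = -1566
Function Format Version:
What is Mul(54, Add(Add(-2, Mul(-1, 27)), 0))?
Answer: -1566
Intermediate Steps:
Mul(54, Add(Add(-2, Mul(-1, 27)), 0)) = Mul(54, Add(Add(-2, -27), 0)) = Mul(54, Add(-29, 0)) = Mul(54, -29) = -1566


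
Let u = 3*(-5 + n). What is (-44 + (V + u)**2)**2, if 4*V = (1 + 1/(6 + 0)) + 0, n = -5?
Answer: 233313150625/331776 ≈ 7.0323e+5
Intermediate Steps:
u = -30 (u = 3*(-5 - 5) = 3*(-10) = -30)
V = 7/24 (V = ((1 + 1/(6 + 0)) + 0)/4 = ((1 + 1/6) + 0)/4 = (7/6 + 0)/4 = (1/4)*(7/6) = 7/24 ≈ 0.29167)
(-44 + (V + u)**2)**2 = (-44 + (7/24 - 30)**2)**2 = (-44 + (-713/24)**2)**2 = (-44 + 508369/576)**2 = (483025/576)**2 = 233313150625/331776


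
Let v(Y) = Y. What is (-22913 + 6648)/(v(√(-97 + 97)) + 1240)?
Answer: -3253/248 ≈ -13.117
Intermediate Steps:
(-22913 + 6648)/(v(√(-97 + 97)) + 1240) = (-22913 + 6648)/(√(-97 + 97) + 1240) = -16265/(√0 + 1240) = -16265/(0 + 1240) = -16265/1240 = -16265*1/1240 = -3253/248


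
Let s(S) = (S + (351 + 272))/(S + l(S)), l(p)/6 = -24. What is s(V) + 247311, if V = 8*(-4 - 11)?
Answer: 65289601/264 ≈ 2.4731e+5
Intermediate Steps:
l(p) = -144 (l(p) = 6*(-24) = -144)
V = -120 (V = 8*(-15) = -120)
s(S) = (623 + S)/(-144 + S) (s(S) = (S + (351 + 272))/(S - 144) = (S + 623)/(-144 + S) = (623 + S)/(-144 + S))
s(V) + 247311 = (623 - 120)/(-144 - 120) + 247311 = 503/(-264) + 247311 = -1/264*503 + 247311 = -503/264 + 247311 = 65289601/264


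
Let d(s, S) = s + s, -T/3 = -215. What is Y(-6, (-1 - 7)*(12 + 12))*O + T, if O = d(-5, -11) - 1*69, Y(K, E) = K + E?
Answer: 16287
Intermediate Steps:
Y(K, E) = E + K
T = 645 (T = -3*(-215) = 645)
d(s, S) = 2*s
O = -79 (O = 2*(-5) - 1*69 = -10 - 69 = -79)
Y(-6, (-1 - 7)*(12 + 12))*O + T = ((-1 - 7)*(12 + 12) - 6)*(-79) + 645 = (-8*24 - 6)*(-79) + 645 = (-192 - 6)*(-79) + 645 = -198*(-79) + 645 = 15642 + 645 = 16287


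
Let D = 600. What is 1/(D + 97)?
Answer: 1/697 ≈ 0.0014347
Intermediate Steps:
1/(D + 97) = 1/(600 + 97) = 1/697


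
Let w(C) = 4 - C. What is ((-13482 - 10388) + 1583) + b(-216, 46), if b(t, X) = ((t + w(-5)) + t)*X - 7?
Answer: -41752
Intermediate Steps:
b(t, X) = -7 + X*(9 + 2*t) (b(t, X) = ((t + (4 - 1*(-5))) + t)*X - 7 = ((t + (4 + 5)) + t)*X - 7 = ((t + 9) + t)*X - 7 = ((9 + t) + t)*X - 7 = (9 + 2*t)*X - 7 = X*(9 + 2*t) - 7 = -7 + X*(9 + 2*t))
((-13482 - 10388) + 1583) + b(-216, 46) = ((-13482 - 10388) + 1583) + (-7 + 9*46 + 2*46*(-216)) = (-23870 + 1583) + (-7 + 414 - 19872) = -22287 - 19465 = -41752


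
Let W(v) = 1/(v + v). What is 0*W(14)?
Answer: 0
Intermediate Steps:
W(v) = 1/(2*v)
0*W(14) = 0*((½)/14) = 0*((½)*(1/14)) = 0*(1/28) = 0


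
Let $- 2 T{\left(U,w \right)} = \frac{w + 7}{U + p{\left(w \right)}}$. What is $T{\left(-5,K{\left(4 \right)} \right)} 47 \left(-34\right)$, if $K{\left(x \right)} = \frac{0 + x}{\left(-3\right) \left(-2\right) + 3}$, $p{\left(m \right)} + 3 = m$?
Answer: $- \frac{3149}{4} \approx -787.25$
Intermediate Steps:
$p{\left(m \right)} = -3 + m$
$K{\left(x \right)} = \frac{x}{9}$ ($K{\left(x \right)} = \frac{x}{6 + 3} = \frac{x}{9}$)
$T{\left(U,w \right)} = - \frac{7 + w}{2 \left(-3 + U + w\right)}$ ($T{\left(U,w \right)} = - \frac{\left(w + 7\right) \frac{1}{U + \left(-3 + w\right)}}{2} = - \frac{\left(7 + w\right) \frac{1}{-3 + U + w}}{2} = - \frac{\frac{1}{-3 + U + w} \left(7 + w\right)}{2} = - \frac{7 + w}{2 \left(-3 + U + w\right)}$)
$T{\left(-5,K{\left(4 \right)} \right)} 47 \left(-34\right) = \frac{-7 - \frac{1}{9} \cdot 4}{2 \left(-3 - 5 + \frac{1}{9} \cdot 4\right)} 47 \left(-34\right) = \frac{-7 - \frac{4}{9}}{2 \left(-3 - 5 + \frac{4}{9}\right)} 47 \left(-34\right) = \frac{-7 - \frac{4}{9}}{2 \left(- \frac{68}{9}\right)} 47 \left(-34\right) = \frac{1}{2} \left(- \frac{9}{68}\right) \left(- \frac{67}{9}\right) 47 \left(-34\right) = \frac{67}{136} \cdot 47 \left(-34\right) = \frac{3149}{136} \left(-34\right) = - \frac{3149}{4}$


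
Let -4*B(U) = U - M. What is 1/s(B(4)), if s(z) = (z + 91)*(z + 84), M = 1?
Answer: 16/120213 ≈ 0.00013310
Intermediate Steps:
B(U) = ¼ - U/4 (B(U) = -(U - 1*1)/4 = -(U - 1)/4 = -(-1 + U)/4 = ¼ - U/4)
s(z) = (84 + z)*(91 + z) (s(z) = (91 + z)*(84 + z) = (84 + z)*(91 + z))
1/s(B(4)) = 1/(7644 + (¼ - ¼*4)² + 175*(¼ - ¼*4)) = 1/(7644 + (¼ - 1)² + 175*(¼ - 1)) = 1/(7644 + (-¾)² + 175*(-¾)) = 1/(7644 + 9/16 - 525/4) = 1/(120213/16) = 16/120213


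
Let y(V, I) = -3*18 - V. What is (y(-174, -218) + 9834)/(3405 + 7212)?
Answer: 3318/3539 ≈ 0.93755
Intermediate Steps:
y(V, I) = -54 - V
(y(-174, -218) + 9834)/(3405 + 7212) = ((-54 - 1*(-174)) + 9834)/(3405 + 7212) = ((-54 + 174) + 9834)/10617 = (120 + 9834)*(1/10617) = 9954*(1/10617) = 3318/3539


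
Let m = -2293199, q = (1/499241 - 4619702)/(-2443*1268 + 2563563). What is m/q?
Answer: -611539007978981399/2306344646181 ≈ -2.6516e+5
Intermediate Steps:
q = 2306344646181/266675071801 (q = (1/499241 - 4619702)/(-3097724 + 2563563) = -2306344646181/499241/(-534161) = -2306344646181/499241*(-1/534161) = 2306344646181/266675071801 ≈ 8.6485)
m/q = -2293199/2306344646181/266675071801 = -2293199*266675071801/2306344646181 = -611539007978981399/2306344646181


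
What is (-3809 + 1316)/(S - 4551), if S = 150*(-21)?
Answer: 831/2567 ≈ 0.32372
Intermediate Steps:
S = -3150
(-3809 + 1316)/(S - 4551) = (-3809 + 1316)/(-3150 - 4551) = -2493/(-7701) = -2493*(-1/7701) = 831/2567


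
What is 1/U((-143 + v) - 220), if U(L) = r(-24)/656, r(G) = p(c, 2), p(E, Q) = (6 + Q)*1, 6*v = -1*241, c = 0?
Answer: 82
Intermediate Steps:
v = -241/6 (v = (-1*241)/6 = (1/6)*(-241) = -241/6 ≈ -40.167)
p(E, Q) = 6 + Q
r(G) = 8 (r(G) = 6 + 2 = 8)
U(L) = 1/82 (U(L) = 8/656 = 8*(1/656) = 1/82)
1/U((-143 + v) - 220) = 1/(1/82) = 82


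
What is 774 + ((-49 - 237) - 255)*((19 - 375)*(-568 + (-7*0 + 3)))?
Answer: -108815966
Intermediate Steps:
774 + ((-49 - 237) - 255)*((19 - 375)*(-568 + (-7*0 + 3))) = 774 + (-286 - 255)*(-356*(-568 + (0 + 3))) = 774 - (-192596)*(-568 + 3) = 774 - (-192596)*(-565) = 774 - 541*201140 = 774 - 108816740 = -108815966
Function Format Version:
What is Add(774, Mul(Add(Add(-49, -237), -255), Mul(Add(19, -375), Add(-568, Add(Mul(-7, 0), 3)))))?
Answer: -108815966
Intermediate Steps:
Add(774, Mul(Add(Add(-49, -237), -255), Mul(Add(19, -375), Add(-568, Add(Mul(-7, 0), 3))))) = Add(774, Mul(Add(-286, -255), Mul(-356, Add(-568, Add(0, 3))))) = Add(774, Mul(-541, Mul(-356, Add(-568, 3)))) = Add(774, Mul(-541, Mul(-356, -565))) = Add(774, Mul(-541, 201140)) = Add(774, -108816740) = -108815966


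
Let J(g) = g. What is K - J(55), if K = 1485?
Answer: 1430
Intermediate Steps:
K - J(55) = 1485 - 1*55 = 1485 - 55 = 1430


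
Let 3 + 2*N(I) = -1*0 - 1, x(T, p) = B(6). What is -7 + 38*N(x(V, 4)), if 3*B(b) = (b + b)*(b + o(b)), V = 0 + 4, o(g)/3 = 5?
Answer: -83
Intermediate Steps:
o(g) = 15 (o(g) = 3*5 = 15)
V = 4
B(b) = 2*b*(15 + b)/3 (B(b) = ((b + b)*(b + 15))/3 = ((2*b)*(15 + b))/3 = (2*b*(15 + b))/3 = 2*b*(15 + b)/3)
x(T, p) = 84 (x(T, p) = (⅔)*6*(15 + 6) = (⅔)*6*21 = 84)
N(I) = -2 (N(I) = -3/2 + (-1*0 - 1)/2 = -3/2 + (0 - 1)/2 = -3/2 + (½)*(-1) = -3/2 - ½ = -2)
-7 + 38*N(x(V, 4)) = -7 + 38*(-2) = -7 - 76 = -83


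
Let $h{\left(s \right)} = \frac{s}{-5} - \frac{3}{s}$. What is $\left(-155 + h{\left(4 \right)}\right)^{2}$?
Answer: $\frac{9803161}{400} \approx 24508.0$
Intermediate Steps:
$h{\left(s \right)} = - \frac{3}{s} - \frac{s}{5}$ ($h{\left(s \right)} = s \left(- \frac{1}{5}\right) - \frac{3}{s} = - \frac{s}{5} - \frac{3}{s} = - \frac{3}{s} - \frac{s}{5}$)
$\left(-155 + h{\left(4 \right)}\right)^{2} = \left(-155 - \left(\frac{4}{5} + \frac{3}{4}\right)\right)^{2} = \left(-155 - \frac{31}{20}\right)^{2} = \left(- \frac{3131}{20}\right)^{2} = \frac{9803161}{400}$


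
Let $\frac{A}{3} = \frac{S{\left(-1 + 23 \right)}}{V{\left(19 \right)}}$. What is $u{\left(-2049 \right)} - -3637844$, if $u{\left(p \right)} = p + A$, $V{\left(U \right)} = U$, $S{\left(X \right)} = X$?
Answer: $\frac{69080171}{19} \approx 3.6358 \cdot 10^{6}$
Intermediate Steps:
$A = \frac{66}{19}$ ($A = 3 \frac{-1 + 23}{19} = 3 \cdot 22 \cdot \frac{1}{19} = 3 \cdot \frac{22}{19} = \frac{66}{19} \approx 3.4737$)
$u{\left(p \right)} = \frac{66}{19} + p$ ($u{\left(p \right)} = p + \frac{66}{19} = \frac{66}{19} + p$)
$u{\left(-2049 \right)} - -3637844 = \left(\frac{66}{19} - 2049\right) - -3637844 = - \frac{38865}{19} + 3637844 = \frac{69080171}{19}$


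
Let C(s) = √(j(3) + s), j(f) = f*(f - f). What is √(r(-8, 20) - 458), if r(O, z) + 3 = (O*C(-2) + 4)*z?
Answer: √(-381 - 160*I*√2) ≈ 5.5734 - 20.299*I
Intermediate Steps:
j(f) = 0 (j(f) = f*0 = 0)
C(s) = √s (C(s) = √(0 + s) = √s)
r(O, z) = -3 + z*(4 + I*O*√2) (r(O, z) = -3 + (O*√(-2) + 4)*z = -3 + (O*(I*√2) + 4)*z = -3 + (I*O*√2 + 4)*z = -3 + (4 + I*O*√2)*z = -3 + z*(4 + I*O*√2))
√(r(-8, 20) - 458) = √((-3 + 4*20 + I*(-8)*20*√2) - 458) = √((-3 + 80 - 160*I*√2) - 458) = √((77 - 160*I*√2) - 458) = √(-381 - 160*I*√2)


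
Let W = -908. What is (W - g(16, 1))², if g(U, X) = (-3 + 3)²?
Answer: 824464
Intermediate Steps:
g(U, X) = 0 (g(U, X) = 0² = 0)
(W - g(16, 1))² = (-908 - 1*0)² = (-908 + 0)² = (-908)² = 824464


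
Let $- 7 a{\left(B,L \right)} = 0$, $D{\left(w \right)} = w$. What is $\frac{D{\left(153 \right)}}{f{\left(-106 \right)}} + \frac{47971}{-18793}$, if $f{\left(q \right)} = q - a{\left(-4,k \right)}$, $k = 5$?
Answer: $- \frac{7960255}{1992058} \approx -3.996$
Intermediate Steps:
$a{\left(B,L \right)} = 0$ ($a{\left(B,L \right)} = \left(- \frac{1}{7}\right) 0 = 0$)
$f{\left(q \right)} = q$ ($f{\left(q \right)} = q - 0 = q + 0 = q$)
$\frac{D{\left(153 \right)}}{f{\left(-106 \right)}} + \frac{47971}{-18793} = \frac{153}{-106} + \frac{47971}{-18793} = 153 \left(- \frac{1}{106}\right) + 47971 \left(- \frac{1}{18793}\right) = - \frac{153}{106} - \frac{47971}{18793} = - \frac{7960255}{1992058}$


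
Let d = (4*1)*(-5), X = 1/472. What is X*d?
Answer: -5/118 ≈ -0.042373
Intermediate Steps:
X = 1/472 ≈ 0.0021186
d = -20 (d = 4*(-5) = -20)
X*d = (1/472)*(-20) = -5/118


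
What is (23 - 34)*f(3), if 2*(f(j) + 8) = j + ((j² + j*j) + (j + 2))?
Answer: -55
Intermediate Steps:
f(j) = -7 + j + j² (f(j) = -8 + (j + ((j² + j*j) + (j + 2)))/2 = -8 + (j + ((j² + j²) + (2 + j)))/2 = -8 + (j + (2*j² + (2 + j)))/2 = -8 + (j + (2 + j + 2*j²))/2 = -8 + (2 + 2*j + 2*j²)/2 = -8 + (1 + j + j²) = -7 + j + j²)
(23 - 34)*f(3) = (23 - 34)*(-7 + 3 + 3²) = -11*(-7 + 3 + 9) = -11*5 = -55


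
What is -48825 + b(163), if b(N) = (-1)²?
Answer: -48824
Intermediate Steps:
b(N) = 1
-48825 + b(163) = -48825 + 1 = -48824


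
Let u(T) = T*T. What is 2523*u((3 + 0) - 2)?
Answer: 2523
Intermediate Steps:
u(T) = T²
2523*u((3 + 0) - 2) = 2523*((3 + 0) - 2)² = 2523*(3 - 2)² = 2523*1² = 2523*1 = 2523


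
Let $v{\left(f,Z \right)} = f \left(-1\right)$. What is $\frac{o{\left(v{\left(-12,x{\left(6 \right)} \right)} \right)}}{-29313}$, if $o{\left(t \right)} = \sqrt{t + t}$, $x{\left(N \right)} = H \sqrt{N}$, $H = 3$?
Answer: $- \frac{2 \sqrt{6}}{29313} \approx -0.00016713$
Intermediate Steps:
$x{\left(N \right)} = 3 \sqrt{N}$
$v{\left(f,Z \right)} = - f$
$o{\left(t \right)} = \sqrt{2} \sqrt{t}$ ($o{\left(t \right)} = \sqrt{2 t} = \sqrt{2} \sqrt{t}$)
$\frac{o{\left(v{\left(-12,x{\left(6 \right)} \right)} \right)}}{-29313} = \frac{\sqrt{2} \sqrt{\left(-1\right) \left(-12\right)}}{-29313} = \sqrt{2} \sqrt{12} \left(- \frac{1}{29313}\right) = \sqrt{2} \cdot 2 \sqrt{3} \left(- \frac{1}{29313}\right) = 2 \sqrt{6} \left(- \frac{1}{29313}\right) = - \frac{2 \sqrt{6}}{29313}$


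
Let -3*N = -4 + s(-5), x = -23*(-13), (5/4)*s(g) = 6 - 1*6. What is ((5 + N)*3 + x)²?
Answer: 101124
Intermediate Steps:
s(g) = 0 (s(g) = 4*(6 - 1*6)/5 = 4*(6 - 6)/5 = (⅘)*0 = 0)
x = 299
N = 4/3 (N = -(-4 + 0)/3 = -⅓*(-4) = 4/3 ≈ 1.3333)
((5 + N)*3 + x)² = ((5 + 4/3)*3 + 299)² = ((19/3)*3 + 299)² = (19 + 299)² = 318² = 101124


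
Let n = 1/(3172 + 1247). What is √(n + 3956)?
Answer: √8583448415/1473 ≈ 62.897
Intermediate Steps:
n = 1/4419 ≈ 0.00022630
√(n + 3956) = √(1/4419 + 3956) = √(17481565/4419) = √8583448415/1473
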